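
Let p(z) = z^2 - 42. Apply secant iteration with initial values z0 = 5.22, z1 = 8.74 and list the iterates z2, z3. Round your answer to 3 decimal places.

p(5.22) = -14.75160, p(8.74) = 34.38760
z2 = 8.74000 − 34.38760·(8.74000 − 5.22000) / (34.38760 − (-14.75160)) = 8.74000 − (121.04435)/(49.13920) = 6.27670
p(6.27670) = -2.60298
z3 = 6.27670 − (-2.60298)·(6.27670 − 8.74000) / (-2.60298 − 34.38760) = 6.27670 − (6.41190)/(-36.99058) = 6.45004

6.277, 6.450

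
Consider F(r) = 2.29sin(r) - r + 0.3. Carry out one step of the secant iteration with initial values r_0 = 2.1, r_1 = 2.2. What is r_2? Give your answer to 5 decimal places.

2.17845

F(2.1) = 0.1767494, F(2.2) = -0.0485432
r_2 = 2.2000000 − (-0.0485432)·(2.2000000 − 2.1000000) / (-0.0485432 − 0.1767494) = 2.2000000 − (-0.0048543)/(-0.2252927) = 2.1784533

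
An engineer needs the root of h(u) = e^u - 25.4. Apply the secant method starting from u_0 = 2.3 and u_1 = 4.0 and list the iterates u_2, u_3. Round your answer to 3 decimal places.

h(2.3) = -15.42582, h(4.0) = 29.19815
u_2 = 4.00000 − 29.19815·(4.00000 − 2.30000) / (29.19815 − (-15.42582)) = 4.00000 − (49.63686)/(44.62397) = 2.88766
h(2.88766) = -7.44868
u_3 = 2.88766 − (-7.44868)·(2.88766 − 4.00000) / (-7.44868 − 29.19815) = 2.88766 − (8.28543)/(-36.64683) = 3.11375

2.888, 3.114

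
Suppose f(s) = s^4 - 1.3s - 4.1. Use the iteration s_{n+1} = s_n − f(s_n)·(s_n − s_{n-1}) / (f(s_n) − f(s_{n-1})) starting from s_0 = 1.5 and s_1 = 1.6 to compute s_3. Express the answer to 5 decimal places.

f(1.5) = -0.9875000, f(1.6) = 0.3736000
s_2 = 1.6000000 − 0.3736000·(1.6000000 − 1.5000000) / (0.3736000 − (-0.9875000)) = 1.6000000 − (0.0373600)/(1.3611000) = 1.5725516
f(1.5725516) = -0.0289908
s_3 = 1.5725516 − (-0.0289908)·(1.5725516 − 1.6000000) / (-0.0289908 − 0.3736000) = 1.5725516 − (0.0007958)/(-0.4025908) = 1.5745282

1.57453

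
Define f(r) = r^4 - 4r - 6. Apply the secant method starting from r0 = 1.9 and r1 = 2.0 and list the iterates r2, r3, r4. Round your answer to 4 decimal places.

f(1.9) = -0.567900, f(2.0) = 2.000000
r2 = 2.000000 − 2.000000·(2.000000 − 1.900000) / (2.000000 − (-0.567900)) = 2.000000 − (0.200000)/(2.567900) = 1.922115
f(1.922115) = -0.038929
r3 = 1.922115 − (-0.038929)·(1.922115 − 2.000000) / (-0.038929 − 2.000000) = 1.922115 − (0.003032)/(-2.038929) = 1.923602
f(1.923602) = -0.002588
r4 = 1.923602 − (-0.002588)·(1.923602 − 1.922115) / (-0.002588 − (-0.038929)) = 1.923602 − (-0.000004)/(0.036340) = 1.923708

1.9221, 1.9236, 1.9237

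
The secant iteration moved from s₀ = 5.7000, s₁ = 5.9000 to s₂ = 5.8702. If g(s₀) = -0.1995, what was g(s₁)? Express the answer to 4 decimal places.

The secant line through (5.7000, -0.1995) and (5.9000, g(s₁)) crosses zero at s₂ = 5.8702.
So (5.7000, -0.1995), (5.9000, g(s₁)), (5.8702, 0) are collinear:
g(s₁) = -0.1995 · (5.9000 − 5.8702) / (5.7000 − 5.8702) = -0.1995 · (0.029800)/(-0.170200) = 0.034930

0.0349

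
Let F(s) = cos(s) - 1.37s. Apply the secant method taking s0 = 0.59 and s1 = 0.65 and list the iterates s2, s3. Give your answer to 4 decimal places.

0.6016, 0.6017

F(0.59) = 0.022641, F(0.65) = -0.094416
s2 = 0.650000 − (-0.094416)·(0.650000 − 0.590000) / (-0.094416 − 0.022641) = 0.650000 − (-0.005665)/(-0.117057) = 0.601605
F(0.601605) = 0.000230
s3 = 0.601605 − 0.000230·(0.601605 − 0.650000) / (0.000230 − (-0.094416)) = 0.601605 − (-0.000011)/(0.094646) = 0.601722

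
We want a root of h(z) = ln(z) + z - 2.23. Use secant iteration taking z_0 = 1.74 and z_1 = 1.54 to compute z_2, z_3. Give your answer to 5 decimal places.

h(1.74) = 0.0638851, h(1.54) = -0.2582176
z_2 = 1.5400000 − (-0.2582176)·(1.5400000 − 1.7400000) / (-0.2582176 − 0.0638851) = 1.5400000 − (0.0516435)/(-0.3221027) = 1.7003325
h(1.7003325) = 0.0011563
z_3 = 1.7003325 − 0.0011563·(1.7003325 − 1.5400000) / (0.0011563 − (-0.2582176)) = 1.7003325 − (0.0001854)/(0.2593738) = 1.6996177

1.70033, 1.69962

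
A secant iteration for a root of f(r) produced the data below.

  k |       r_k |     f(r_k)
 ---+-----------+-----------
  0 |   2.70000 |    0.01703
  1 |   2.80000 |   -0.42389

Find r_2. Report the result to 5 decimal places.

2.70386

r_2 = 2.80000 − (-0.42389)·(2.80000 − 2.70000) / (-0.42389 − 0.01703)
   = 2.80000 − (-0.0423890)/(-0.4409200) = 2.7038624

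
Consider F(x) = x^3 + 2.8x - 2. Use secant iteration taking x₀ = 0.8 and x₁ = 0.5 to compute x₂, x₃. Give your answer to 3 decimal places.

F(0.8) = 0.75200, F(0.5) = -0.47500
x₂ = 0.50000 − (-0.47500)·(0.50000 − 0.80000) / (-0.47500 − 0.75200) = 0.50000 − (0.14250)/(-1.22700) = 0.61614
F(0.61614) = -0.04092
x₃ = 0.61614 − (-0.04092)·(0.61614 − 0.50000) / (-0.04092 − (-0.47500)) = 0.61614 − (-0.00475)/(0.43408) = 0.62708

0.616, 0.627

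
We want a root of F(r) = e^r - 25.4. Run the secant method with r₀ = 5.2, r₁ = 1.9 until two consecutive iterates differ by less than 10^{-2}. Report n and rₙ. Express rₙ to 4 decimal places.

n = 8, rₙ = 3.2346

F(5.2) = 155.872242, F(1.9) = -18.714106
r₂ = 1.900000 − (-18.714106)·(-3.300000)/(-174.586347) = 2.253731;  |Δ| = 0.353731
F(2.253731) = -15.876802
r₃ = 2.253731 − (-15.876802)·(0.353731)/(2.837303) = 4.233115;  |Δ| = 1.979384
F(4.233115) = 43.531586
r₄ = 4.233115 − 43.531586·(1.979384)/(59.408388) = 2.782718;  |Δ| = 1.450396
F(2.782718) = -9.237107
r₅ = 2.782718 − (-9.237107)·(-1.450396)/(-52.768693) = 3.036608;  |Δ| = 0.253890
F(3.036608) = -4.565537
r₆ = 3.036608 − (-4.565537)·(0.253890)/(4.671571) = 3.284736;  |Δ| = 0.248128
F(3.284736) = 1.301941
r₇ = 3.284736 − 1.301941·(0.248128)/(5.867477) = 3.229679;  |Δ| = 0.055057
F(3.229679) = -0.128458
r₈ = 3.229679 − (-0.128458)·(-0.055057)/(-1.430399) = 3.234623;  |Δ| = 0.004944
|r₈ − r₇| = 0.004944 < 10^{-2}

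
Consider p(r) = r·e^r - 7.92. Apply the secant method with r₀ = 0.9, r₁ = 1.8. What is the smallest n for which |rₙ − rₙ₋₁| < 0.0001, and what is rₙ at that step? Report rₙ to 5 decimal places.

p(0.9) = -5.7063572, p(1.8) = 2.9693654
r₂ = 1.8000000 − 2.9693654·(0.9000000)/(8.6757226) = 1.4919647;  |Δ| = 0.3080353
p(1.4919647) = -1.2869911
r₃ = 1.4919647 − (-1.2869911)·(-0.3080353)/(-4.2563566) = 1.5851051;  |Δ| = 0.0931404
p(1.5851051) = -0.1849977
r₄ = 1.5851051 − (-0.1849977)·(0.0931404)/(1.1019934) = 1.6007411;  |Δ| = 0.0156360
p(1.6007411) = 0.0144002
r₅ = 1.6007411 − 0.0144002·(0.0156360)/(0.1993979) = 1.5996119;  |Δ| = 0.0011292
p(1.5996119) = -0.0001451
r₆ = 1.5996119 − (-0.0001451)·(-0.0011292)/(-0.0145453) = 1.5996231;  |Δ| = 0.0000113
|r₆ − r₅| = 0.0000113 < 0.0001

n = 6, rₙ = 1.59962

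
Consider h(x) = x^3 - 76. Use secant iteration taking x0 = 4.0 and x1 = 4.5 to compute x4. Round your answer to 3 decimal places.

h(4.0) = -12.00000, h(4.5) = 15.12500
x2 = 4.50000 − 15.12500·(4.50000 − 4.00000) / (15.12500 − (-12.00000)) = 4.50000 − (7.56250)/(27.12500) = 4.22120
h(4.22120) = -0.78452
x3 = 4.22120 − (-0.78452)·(4.22120 − 4.50000) / (-0.78452 − 15.12500) = 4.22120 − (0.21873)/(-15.90952) = 4.23495
h(4.23495) = -0.04721
x4 = 4.23495 − (-0.04721)·(4.23495 − 4.22120) / (-0.04721 − (-0.78452)) = 4.23495 − (-0.00065)/(0.73731) = 4.23583

4.236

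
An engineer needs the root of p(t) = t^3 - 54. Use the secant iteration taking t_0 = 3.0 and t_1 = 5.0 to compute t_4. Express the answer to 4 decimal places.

p(3.0) = -27.000000, p(5.0) = 71.000000
t_2 = 5.000000 − 71.000000·(5.000000 − 3.000000) / (71.000000 − (-27.000000)) = 5.000000 − (142.000000)/(98.000000) = 3.551020
p(3.551020) = -9.222535
t_3 = 3.551020 − (-9.222535)·(3.551020 − 5.000000) / (-9.222535 − 71.000000) = 3.551020 − (13.363265)/(-80.222535) = 3.717598
p(3.717598) = -2.620813
t_4 = 3.717598 − (-2.620813)·(3.717598 − 3.551020) / (-2.620813 − (-9.222535)) = 3.717598 − (-0.436568)/(6.601722) = 3.783727

3.7837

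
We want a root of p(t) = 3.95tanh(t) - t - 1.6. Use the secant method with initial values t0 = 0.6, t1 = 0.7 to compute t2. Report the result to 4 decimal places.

0.6474

p(0.6) = -0.078654, p(0.7) = 0.087253
t2 = 0.700000 − 0.087253·(0.700000 − 0.600000) / (0.087253 − (-0.078654)) = 0.700000 − (0.008725)/(0.165907) = 0.647409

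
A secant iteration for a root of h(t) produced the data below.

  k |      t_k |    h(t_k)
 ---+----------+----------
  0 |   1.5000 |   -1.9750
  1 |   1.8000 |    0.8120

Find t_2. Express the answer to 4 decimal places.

t_2 = 1.8000 − 0.8120·(1.8000 − 1.5000) / (0.8120 − (-1.9750))
   = 1.8000 − (0.243600)/(2.787000) = 1.712594

1.7126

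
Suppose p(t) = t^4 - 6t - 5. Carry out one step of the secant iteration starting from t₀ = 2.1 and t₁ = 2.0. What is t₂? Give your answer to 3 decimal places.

p(2.1) = 1.84810, p(2.0) = -1.00000
t₂ = 2.00000 − (-1.00000)·(2.00000 − 2.10000) / (-1.00000 − 1.84810) = 2.00000 − (0.10000)/(-2.84810) = 2.03511

2.035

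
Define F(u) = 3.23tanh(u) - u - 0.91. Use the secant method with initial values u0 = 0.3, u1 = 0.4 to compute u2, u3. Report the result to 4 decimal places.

F(0.3) = -0.269060, F(0.4) = -0.082765
u2 = 0.400000 − (-0.082765)·(0.400000 − 0.300000) / (-0.082765 − (-0.269060)) = 0.400000 − (-0.008276)/(0.186295) = 0.444427
F(0.444427) = -0.006525
u3 = 0.444427 − (-0.006525)·(0.444427 − 0.400000) / (-0.006525 − (-0.082765)) = 0.444427 − (-0.000290)/(0.076240) = 0.448229

0.4444, 0.4482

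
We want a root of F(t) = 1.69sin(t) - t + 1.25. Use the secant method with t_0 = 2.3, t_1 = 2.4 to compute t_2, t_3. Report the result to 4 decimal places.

2.3961, 2.3962

F(2.3) = 0.210242, F(2.4) = -0.008467
t_2 = 2.400000 − (-0.008467)·(2.400000 − 2.300000) / (-0.008467 − 0.210242) = 2.400000 − (-0.000847)/(-0.218709) = 2.396129
F(2.396129) = 0.000220
t_3 = 2.396129 − 0.000220·(2.396129 − 2.400000) / (0.000220 − (-0.008467)) = 2.396129 − (-0.000001)/(0.008687) = 2.396227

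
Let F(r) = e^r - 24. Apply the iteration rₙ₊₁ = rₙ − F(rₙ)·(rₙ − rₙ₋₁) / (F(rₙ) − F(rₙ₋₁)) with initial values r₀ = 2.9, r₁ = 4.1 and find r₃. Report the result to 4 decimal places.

F(2.9) = -5.825855, F(4.1) = 36.340288
r₂ = 4.100000 − 36.340288·(4.100000 − 2.900000) / (36.340288 − (-5.825855)) = 4.100000 − (43.608345)/(42.166142) = 3.065797
F(3.065797) = -2.548445
r₃ = 3.065797 − (-2.548445)·(3.065797 − 4.100000) / (-2.548445 − 36.340288) = 3.065797 − (2.635609)/(-38.888733) = 3.133570

3.1336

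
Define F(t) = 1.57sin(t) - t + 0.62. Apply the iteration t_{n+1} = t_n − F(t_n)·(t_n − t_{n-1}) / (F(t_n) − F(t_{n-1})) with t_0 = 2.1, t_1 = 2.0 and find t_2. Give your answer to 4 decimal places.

F(2.1) = -0.124761, F(2.0) = 0.047597
t_2 = 2.000000 − 0.047597·(2.000000 − 2.100000) / (0.047597 − (-0.124761)) = 2.000000 − (-0.004760)/(0.172358) = 2.027615

2.0276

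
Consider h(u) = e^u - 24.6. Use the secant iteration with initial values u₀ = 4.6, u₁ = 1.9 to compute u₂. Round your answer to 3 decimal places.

2.421

h(4.6) = 74.88432, h(1.9) = -17.91411
u₂ = 1.90000 − (-17.91411)·(1.90000 − 4.60000) / (-17.91411 − 74.88432) = 1.90000 − (48.36809)/(-92.79842) = 2.42122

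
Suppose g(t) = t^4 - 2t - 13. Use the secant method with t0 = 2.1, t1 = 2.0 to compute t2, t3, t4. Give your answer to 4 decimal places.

2.0308, 2.0325, 2.0325

g(2.1) = 2.248100, g(2.0) = -1.000000
t2 = 2.000000 − (-1.000000)·(2.000000 − 2.100000) / (-1.000000 − 2.248100) = 2.000000 − (0.100000)/(-3.248100) = 2.030787
g(2.030787) = -0.053400
t3 = 2.030787 − (-0.053400)·(2.030787 − 2.000000) / (-0.053400 − (-1.000000)) = 2.030787 − (-0.001644)/(0.946600) = 2.032524
g(2.032524) = 0.001384
t4 = 2.032524 − 0.001384·(2.032524 − 2.030787) / (0.001384 − (-0.053400)) = 2.032524 − (0.000002)/(0.054785) = 2.032480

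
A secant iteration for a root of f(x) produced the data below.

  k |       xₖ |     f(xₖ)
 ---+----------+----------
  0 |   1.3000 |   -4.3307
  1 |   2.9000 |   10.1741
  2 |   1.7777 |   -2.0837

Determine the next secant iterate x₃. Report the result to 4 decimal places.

1.9685

x₃ = 1.7777 − (-2.0837)·(1.7777 − 2.9000) / (-2.0837 − 10.1741)
   = 1.7777 − (2.338537)/(-12.257800) = 1.968479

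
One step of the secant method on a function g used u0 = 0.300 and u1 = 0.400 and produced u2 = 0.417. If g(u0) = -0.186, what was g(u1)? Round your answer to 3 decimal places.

-0.027

The secant line through (0.300, -0.186) and (0.400, g(u1)) crosses zero at u2 = 0.417.
So (0.300, -0.186), (0.400, g(u1)), (0.417, 0) are collinear:
g(u1) = -0.186 · (0.400 − 0.417) / (0.300 − 0.417) = -0.186 · (-0.01700)/(-0.11700) = -0.02703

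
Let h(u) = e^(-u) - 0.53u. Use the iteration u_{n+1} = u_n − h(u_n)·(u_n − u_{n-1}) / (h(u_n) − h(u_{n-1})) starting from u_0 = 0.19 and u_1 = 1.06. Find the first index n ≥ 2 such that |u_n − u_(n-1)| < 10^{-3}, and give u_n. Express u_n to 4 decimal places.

n = 5, u_n = 0.8260

h(0.19) = 0.726259, h(1.06) = -0.215344
u_2 = 1.060000 − (-0.215344)·(0.870000)/(-0.941603) = 0.861031;  |Δ| = 0.198969
h(0.861031) = -0.033621
u_3 = 0.861031 − (-0.033621)·(-0.198969)/(0.181723) = 0.824220;  |Δ| = 0.036811
h(0.824220) = 0.001740
u_4 = 0.824220 − 0.001740·(-0.036811)/(0.035361) = 0.826032;  |Δ| = 0.001812
h(0.826032) = -0.000014
u_5 = 0.826032 − (-0.000014)·(0.001812)/(-0.001754) = 0.826018;  |Δ| = 0.000014
|u_5 − u_4| = 0.000014 < 10^{-3}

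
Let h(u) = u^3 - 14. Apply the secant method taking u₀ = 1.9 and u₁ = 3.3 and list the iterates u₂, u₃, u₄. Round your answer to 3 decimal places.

2.244, 2.360, 2.414

h(1.9) = -7.14100, h(3.3) = 21.93700
u₂ = 3.30000 − 21.93700·(3.30000 − 1.90000) / (21.93700 − (-7.14100)) = 3.30000 − (30.71180)/(29.07800) = 2.24381
h(2.24381) = -2.70308
u₃ = 2.24381 − (-2.70308)·(2.24381 − 3.30000) / (-2.70308 − 21.93700) = 2.24381 − (2.85496)/(-24.64008) = 2.35968
h(2.35968) = -0.86110
u₄ = 2.35968 − (-0.86110)·(2.35968 − 2.24381) / (-0.86110 − (-2.70308)) = 2.35968 − (-0.09977)/(1.84198) = 2.41385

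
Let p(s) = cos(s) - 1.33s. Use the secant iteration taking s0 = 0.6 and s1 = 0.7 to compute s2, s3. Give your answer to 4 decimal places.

0.6141, 0.6144

p(0.6) = 0.027336, p(0.7) = -0.166158
s2 = 0.700000 − (-0.166158)·(0.700000 − 0.600000) / (-0.166158 − 0.027336) = 0.700000 − (-0.016616)/(-0.193493) = 0.614127
p(0.614127) = 0.000487
s3 = 0.614127 − 0.000487·(0.614127 − 0.700000) / (0.000487 − (-0.166158)) = 0.614127 − (-0.000042)/(0.166645) = 0.614378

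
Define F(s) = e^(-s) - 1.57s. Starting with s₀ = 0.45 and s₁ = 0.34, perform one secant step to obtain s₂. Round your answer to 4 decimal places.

F(0.45) = -0.068872, F(0.34) = 0.177970
s₂ = 0.340000 − 0.177970·(0.340000 − 0.450000) / (0.177970 − (-0.068872)) = 0.340000 − (-0.019577)/(0.246842) = 0.419309

0.4193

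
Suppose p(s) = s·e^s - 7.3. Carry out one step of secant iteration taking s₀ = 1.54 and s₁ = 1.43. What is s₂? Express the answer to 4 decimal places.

1.5506

p(1.54) = -0.116531, p(1.43) = -1.324460
s₂ = 1.430000 − (-1.324460)·(1.430000 − 1.540000) / (-1.324460 − (-0.116531)) = 1.430000 − (0.145691)/(-1.207929) = 1.550612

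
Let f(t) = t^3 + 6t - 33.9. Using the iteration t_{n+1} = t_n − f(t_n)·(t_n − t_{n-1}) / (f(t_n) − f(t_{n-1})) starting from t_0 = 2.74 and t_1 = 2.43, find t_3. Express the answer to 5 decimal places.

f(2.74) = 3.1108240, f(2.43) = -4.9710930
t_2 = 2.4300000 − (-4.9710930)·(2.4300000 − 2.7400000) / (-4.9710930 − 3.1108240) = 2.4300000 − (1.5410388)/(-8.0819170) = 2.6206774
f(2.6206774) = -0.1772545
t_3 = 2.6206774 − (-0.1772545)·(2.6206774 − 2.4300000) / (-0.1772545 − (-4.9710930)) = 2.6206774 − (-0.0337984)/(4.7938385) = 2.6277278

2.62773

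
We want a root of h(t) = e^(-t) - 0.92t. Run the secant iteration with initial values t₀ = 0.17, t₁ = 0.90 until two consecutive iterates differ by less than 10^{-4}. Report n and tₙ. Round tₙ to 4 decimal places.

h(0.17) = 0.687265, h(0.90) = -0.421430
t₂ = 0.900000 − (-0.421430)·(0.730000)/(-1.108695) = 0.622517;  |Δ| = 0.277483
h(0.622517) = -0.036123
t₃ = 0.622517 − (-0.036123)·(-0.277483)/(0.385307) = 0.596502;  |Δ| = 0.026015
h(0.596502) = 0.001953
t₄ = 0.596502 − 0.001953·(-0.026015)/(0.038076) = 0.597836;  |Δ| = 0.001334
h(0.597836) = -0.000009
t₅ = 0.597836 − (-0.000009)·(0.001334)/(-0.001962) = 0.597830;  |Δ| = 0.000006
|t₅ − t₄| = 0.000006 < 10^{-4}

n = 5, tₙ = 0.5978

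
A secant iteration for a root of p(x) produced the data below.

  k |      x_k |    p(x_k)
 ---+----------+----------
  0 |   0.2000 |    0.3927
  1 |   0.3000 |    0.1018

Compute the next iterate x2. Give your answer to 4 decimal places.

x2 = 0.3000 − 0.1018·(0.3000 − 0.2000) / (0.1018 − 0.3927)
   = 0.3000 − (0.010180)/(-0.290900) = 0.334995

0.3350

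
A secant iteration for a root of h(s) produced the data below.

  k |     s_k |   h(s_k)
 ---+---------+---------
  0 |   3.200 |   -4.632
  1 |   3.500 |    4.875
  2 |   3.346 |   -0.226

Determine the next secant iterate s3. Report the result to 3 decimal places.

s3 = 3.346 − (-0.226)·(3.346 − 3.500) / (-0.226 − 4.875)
   = 3.346 − (0.03480)/(-5.10100) = 3.35282

3.353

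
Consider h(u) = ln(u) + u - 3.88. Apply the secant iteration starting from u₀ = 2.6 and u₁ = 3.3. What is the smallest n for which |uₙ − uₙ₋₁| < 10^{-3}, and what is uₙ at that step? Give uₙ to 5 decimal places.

n = 4, uₙ = 2.83719

h(2.6) = -0.3244886, h(3.3) = 0.6139225
u₂ = 3.3000000 − 0.6139225·(0.7000000)/(0.9384110) = 2.8420496;  |Δ| = 0.4579504
h(2.8420496) = 0.0065750
u₃ = 2.8420496 − 0.0065750·(-0.4579504)/(-0.6073474) = 2.8370919;  |Δ| = 0.0049577
h(2.8370919) = -0.0001286
u₄ = 2.8370919 − (-0.0001286)·(-0.0049577)/(-0.0067036) = 2.8371870;  |Δ| = 0.0000951
|u₄ − u₃| = 0.0000951 < 10^{-3}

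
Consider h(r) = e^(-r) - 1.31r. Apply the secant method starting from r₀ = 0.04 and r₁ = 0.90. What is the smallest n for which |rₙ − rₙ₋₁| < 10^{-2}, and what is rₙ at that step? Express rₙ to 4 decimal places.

h(0.04) = 0.908389, h(0.90) = -0.772430
r₂ = 0.900000 − (-0.772430)·(0.860000)/(-1.680820) = 0.504782;  |Δ| = 0.395218
h(0.504782) = -0.057627
r₃ = 0.504782 − (-0.057627)·(-0.395218)/(0.714803) = 0.472920;  |Δ| = 0.031862
h(0.472920) = 0.003655
r₄ = 0.472920 − 0.003655·(-0.031862)/(0.061283) = 0.474820;  |Δ| = 0.001901
|r₄ − r₃| = 0.001901 < 10^{-2}

n = 4, rₙ = 0.4748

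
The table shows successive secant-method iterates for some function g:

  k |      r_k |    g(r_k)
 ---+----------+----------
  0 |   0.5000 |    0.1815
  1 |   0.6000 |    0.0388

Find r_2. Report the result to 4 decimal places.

r_2 = 0.6000 − 0.0388·(0.6000 − 0.5000) / (0.0388 − 0.1815)
   = 0.6000 − (0.003880)/(-0.142700) = 0.627190

0.6272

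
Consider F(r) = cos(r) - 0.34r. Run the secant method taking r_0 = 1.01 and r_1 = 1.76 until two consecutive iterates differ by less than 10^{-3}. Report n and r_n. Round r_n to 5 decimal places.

F(1.01) = 0.1884607, F(1.76) = -0.7864768
r_2 = 1.7600000 − (-0.7864768)·(0.7500000)/(-0.9749376) = 1.1549791;  |Δ| = 0.6050209
F(1.1549791) = 0.0112448
r_3 = 1.1549791 − 0.0112448·(-0.6050209)/(0.7977216) = 1.1635075;  |Δ| = 0.0085285
F(1.1635075) = 0.0005288
r_4 = 1.1635075 − 0.0005288·(0.0085285)/(-0.0107160) = 1.1639284;  |Δ| = 0.0004209
|r_4 − r_3| = 0.0004209 < 10^{-3}

n = 4, r_n = 1.16393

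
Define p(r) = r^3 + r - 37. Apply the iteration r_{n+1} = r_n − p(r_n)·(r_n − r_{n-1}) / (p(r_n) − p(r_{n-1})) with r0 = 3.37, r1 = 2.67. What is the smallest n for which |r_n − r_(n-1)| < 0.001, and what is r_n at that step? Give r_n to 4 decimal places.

p(3.37) = 4.642753, p(2.67) = -15.295837
r2 = 2.670000 − (-15.295837)·(-0.700000)/(-19.938590) = 3.207003;  |Δ| = 0.537003
p(3.207003) = -0.809388
r3 = 3.207003 − (-0.809388)·(0.537003)/(14.486449) = 3.237007;  |Δ| = 0.030004
p(3.237007) = 0.155049
r4 = 3.237007 − 0.155049·(0.030004)/(0.964438) = 3.232183;  |Δ| = 0.004824
p(3.232183) = -0.001175
r5 = 3.232183 − (-0.001175)·(-0.004824)/(-0.156224) = 3.232219;  |Δ| = 0.000036
|r5 − r4| = 0.000036 < 0.001

n = 5, r_n = 3.2322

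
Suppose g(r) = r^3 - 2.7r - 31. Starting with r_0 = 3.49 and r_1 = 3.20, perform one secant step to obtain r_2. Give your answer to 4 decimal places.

g(3.49) = 2.085549, g(3.20) = -6.872000
r_2 = 3.200000 − (-6.872000)·(3.200000 − 3.490000) / (-6.872000 − 2.085549) = 3.200000 − (1.992880)/(-8.957549) = 3.422481

3.4225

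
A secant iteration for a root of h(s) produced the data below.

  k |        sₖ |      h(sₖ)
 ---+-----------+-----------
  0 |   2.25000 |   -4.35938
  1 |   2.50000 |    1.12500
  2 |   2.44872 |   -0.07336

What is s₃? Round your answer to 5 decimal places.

2.45186

s₃ = 2.44872 − (-0.07336)·(2.44872 − 2.50000) / (-0.07336 − 1.12500)
   = 2.44872 − (0.0037619)/(-1.1983600) = 2.4518592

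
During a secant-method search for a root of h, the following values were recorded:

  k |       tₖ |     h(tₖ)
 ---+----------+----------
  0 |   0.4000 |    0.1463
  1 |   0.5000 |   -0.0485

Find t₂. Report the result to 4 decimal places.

t₂ = 0.5000 − (-0.0485)·(0.5000 − 0.4000) / (-0.0485 − 0.1463)
   = 0.5000 − (-0.004850)/(-0.194800) = 0.475103

0.4751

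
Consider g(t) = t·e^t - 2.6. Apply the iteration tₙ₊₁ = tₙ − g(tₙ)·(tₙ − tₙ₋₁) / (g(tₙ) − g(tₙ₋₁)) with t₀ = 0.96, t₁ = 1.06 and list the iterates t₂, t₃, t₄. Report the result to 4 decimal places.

0.9768, 0.9778, 0.9779

g(0.96) = -0.092771, g(1.06) = 0.459553
t₂ = 1.060000 − 0.459553·(1.060000 − 0.960000) / (0.459553 − (-0.092771)) = 1.060000 − (0.045955)/(0.552325) = 0.976797
g(0.976797) = -0.005692
t₃ = 0.976797 − (-0.005692)·(0.976797 − 1.060000) / (-0.005692 − 0.459553) = 0.976797 − (0.000474)/(-0.465246) = 0.977815
g(0.977815) = -0.000343
t₄ = 0.977815 − (-0.000343)·(0.977815 − 0.976797) / (-0.000343 − (-0.005692)) = 0.977815 − (0.000000)/(0.005349) = 0.977880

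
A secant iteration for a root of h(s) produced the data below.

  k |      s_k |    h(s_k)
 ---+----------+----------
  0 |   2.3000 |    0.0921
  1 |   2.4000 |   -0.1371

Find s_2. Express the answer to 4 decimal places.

s_2 = 2.4000 − (-0.1371)·(2.4000 − 2.3000) / (-0.1371 − 0.0921)
   = 2.4000 − (-0.013710)/(-0.229200) = 2.340183

2.3402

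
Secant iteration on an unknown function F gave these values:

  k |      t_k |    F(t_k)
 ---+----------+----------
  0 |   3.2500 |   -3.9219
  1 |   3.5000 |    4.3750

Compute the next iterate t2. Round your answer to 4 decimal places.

3.3682

t2 = 3.5000 − 4.3750·(3.5000 − 3.2500) / (4.3750 − (-3.9219))
   = 3.5000 − (1.093750)/(8.296900) = 3.368174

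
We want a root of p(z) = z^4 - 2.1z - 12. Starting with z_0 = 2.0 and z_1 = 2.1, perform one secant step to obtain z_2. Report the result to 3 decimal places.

2.006

p(2.0) = -0.20000, p(2.1) = 3.03810
z_2 = 2.10000 − 3.03810·(2.10000 − 2.00000) / (3.03810 − (-0.20000)) = 2.10000 − (0.30381)/(3.23810) = 2.00618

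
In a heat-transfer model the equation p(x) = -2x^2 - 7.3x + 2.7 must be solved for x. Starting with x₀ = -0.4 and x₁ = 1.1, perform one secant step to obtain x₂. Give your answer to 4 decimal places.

0.2092

p(-0.4) = 5.300000, p(1.1) = -7.750000
x₂ = 1.100000 − (-7.750000)·(1.100000 − (-0.400000)) / (-7.750000 − 5.300000) = 1.100000 − (-11.625000)/(-13.050000) = 0.209195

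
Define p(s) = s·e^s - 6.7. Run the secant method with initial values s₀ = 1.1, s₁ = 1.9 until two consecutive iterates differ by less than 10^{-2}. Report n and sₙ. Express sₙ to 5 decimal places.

n = 5, sₙ = 1.49794

p(1.1) = -3.3954174, p(1.9) = 6.0031994
s₂ = 1.9000000 − 6.0031994·(0.8000000)/(9.3986168) = 1.3890142;  |Δ| = 0.5109858
p(1.3890142) = -1.1288109
s₃ = 1.3890142 − (-1.1288109)·(-0.5109858)/(-7.1320103) = 1.4698899;  |Δ| = 0.0808757
p(1.4698899) = -0.3078068
s₄ = 1.4698899 − (-0.3078068)·(0.0808757)/(0.8210040) = 1.5002114;  |Δ| = 0.0303215
p(1.5002114) = 0.0249030
s₅ = 1.5002114 − 0.0249030·(0.0303215)/(0.3327098) = 1.4979419;  |Δ| = 0.0022695
|s₅ − s₄| = 0.0022695 < 10^{-2}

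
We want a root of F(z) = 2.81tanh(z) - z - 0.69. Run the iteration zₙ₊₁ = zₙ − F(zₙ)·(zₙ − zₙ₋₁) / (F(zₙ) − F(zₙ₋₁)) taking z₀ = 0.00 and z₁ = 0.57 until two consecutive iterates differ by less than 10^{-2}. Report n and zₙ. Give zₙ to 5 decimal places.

F(0.00) = -0.6900000, F(0.57) = 0.1881596
z₂ = 0.5700000 − 0.1881596·(0.5700000)/(0.8781596) = 0.4478685;  |Δ| = 0.1221315
F(0.4478685) = 0.0427399
z₃ = 0.4478685 − 0.0427399·(-0.1221315)/(-0.1454197) = 0.4119732;  |Δ| = 0.0358953
F(0.4119732) = -0.0056607
z₄ = 0.4119732 − (-0.0056607)·(-0.0358953)/(-0.0484006) = 0.4161713;  |Δ| = 0.0041981
|z₄ − z₃| = 0.0041981 < 10^{-2}

n = 4, zₙ = 0.41617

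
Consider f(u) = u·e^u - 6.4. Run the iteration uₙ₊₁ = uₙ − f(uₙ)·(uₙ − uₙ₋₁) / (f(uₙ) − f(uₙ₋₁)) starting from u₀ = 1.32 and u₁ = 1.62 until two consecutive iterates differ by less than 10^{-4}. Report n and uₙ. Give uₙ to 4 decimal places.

n = 5, uₙ = 1.4706

f(1.32) = -1.458684, f(1.62) = 1.786006
u₂ = 1.620000 − 1.786006·(0.300000)/(3.244690) = 1.454868;  |Δ| = 0.165132
f(1.454868) = -0.167464
u₃ = 1.454868 − (-0.167464)·(-0.165132)/(-1.953470) = 1.469024;  |Δ| = 0.014156
f(1.469024) = -0.017099
u₄ = 1.469024 − (-0.017099)·(0.014156)/(0.150365) = 1.470634;  |Δ| = 0.001610
f(1.470634) = 0.000190
u₅ = 1.470634 − 0.000190·(0.001610)/(0.017290) = 1.470616;  |Δ| = 0.000018
|u₅ − u₄| = 0.000018 < 10^{-4}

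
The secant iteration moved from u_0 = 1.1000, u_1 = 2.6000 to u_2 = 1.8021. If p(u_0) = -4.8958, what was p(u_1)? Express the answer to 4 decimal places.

The secant line through (1.1000, -4.8958) and (2.6000, p(u_1)) crosses zero at u_2 = 1.8021.
So (1.1000, -4.8958), (2.6000, p(u_1)), (1.8021, 0) are collinear:
p(u_1) = -4.8958 · (2.6000 − 1.8021) / (1.1000 − 1.8021) = -4.8958 · (0.797900)/(-0.702100) = 5.563821

5.5638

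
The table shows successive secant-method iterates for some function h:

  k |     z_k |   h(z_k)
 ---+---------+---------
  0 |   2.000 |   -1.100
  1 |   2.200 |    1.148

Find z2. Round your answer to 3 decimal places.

2.098

z2 = 2.200 − 1.148·(2.200 − 2.000) / (1.148 − (-1.100))
   = 2.200 − (0.22960)/(2.24800) = 2.09786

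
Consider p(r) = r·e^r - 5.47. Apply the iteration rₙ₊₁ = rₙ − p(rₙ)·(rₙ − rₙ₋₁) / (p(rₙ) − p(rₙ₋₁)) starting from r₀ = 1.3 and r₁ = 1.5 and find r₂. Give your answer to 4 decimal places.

1.3717

p(1.3) = -0.699914, p(1.5) = 1.252534
r₂ = 1.500000 − 1.252534·(1.500000 − 1.300000) / (1.252534 − (-0.699914)) = 1.500000 − (0.250507)/(1.952448) = 1.371696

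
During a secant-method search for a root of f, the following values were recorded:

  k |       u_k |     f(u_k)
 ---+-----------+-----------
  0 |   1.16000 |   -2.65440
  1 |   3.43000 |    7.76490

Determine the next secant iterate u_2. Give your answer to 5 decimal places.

1.73830

u_2 = 3.43000 − 7.76490·(3.43000 − 1.16000) / (7.76490 − (-2.65440))
   = 3.43000 − (17.6263230)/(10.4193000) = 1.7383007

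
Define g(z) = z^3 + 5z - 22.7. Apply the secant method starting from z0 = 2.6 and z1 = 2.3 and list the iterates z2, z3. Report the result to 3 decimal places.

2.258, 2.253

g(2.6) = 7.87600, g(2.3) = 0.96700
z2 = 2.30000 − 0.96700·(2.30000 − 2.60000) / (0.96700 − 7.87600) = 2.30000 − (-0.29010)/(-6.90900) = 2.25801
g(2.25801) = 0.10279
z3 = 2.25801 − 0.10279·(2.25801 − 2.30000) / (0.10279 − 0.96700) = 2.25801 − (-0.00432)/(-0.86421) = 2.25302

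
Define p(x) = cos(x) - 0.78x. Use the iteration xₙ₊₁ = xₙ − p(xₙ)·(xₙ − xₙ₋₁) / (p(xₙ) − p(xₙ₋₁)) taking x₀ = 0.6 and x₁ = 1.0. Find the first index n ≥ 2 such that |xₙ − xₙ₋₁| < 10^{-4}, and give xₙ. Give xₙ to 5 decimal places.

p(0.6) = 0.3573356, p(1.0) = -0.2396977
x₂ = 1.0000000 − (-0.2396977)·(0.4000000)/(-0.5970333) = 0.8394075;  |Δ| = 0.1605925
p(0.8394075) = 0.0131661
x₃ = 0.8394075 − 0.0131661·(-0.1605925)/(0.2528638) = 0.8477692;  |Δ| = 0.0083617
p(0.8477692) = 0.0003975
x₄ = 0.8477692 − 0.0003975·(0.0083617)/(-0.0127686) = 0.8480295;  |Δ| = 0.0002603
p(0.8480295) = -0.0000007
x₅ = 0.8480295 − (-0.0000007)·(0.0002603)/(-0.0003982) = 0.8480290;  |Δ| = 0.0000005
|x₅ − x₄| = 0.0000005 < 10^{-4}

n = 5, xₙ = 0.84803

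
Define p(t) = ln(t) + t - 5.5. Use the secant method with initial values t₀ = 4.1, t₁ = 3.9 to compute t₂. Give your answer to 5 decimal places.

4.09121

p(4.1) = 0.0109870, p(3.9) = -0.2390234
t₂ = 3.9000000 − (-0.2390234)·(3.9000000 − 4.1000000) / (-0.2390234 − 0.0109870) = 3.9000000 − (0.0478047)/(-0.2500104) = 4.0912108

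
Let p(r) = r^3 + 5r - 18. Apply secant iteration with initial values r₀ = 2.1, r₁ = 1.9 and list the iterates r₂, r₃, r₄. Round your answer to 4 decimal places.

1.9965, 2.0001, 2.0000

p(2.1) = 1.761000, p(1.9) = -1.641000
r₂ = 1.900000 − (-1.641000)·(1.900000 − 2.100000) / (-1.641000 − 1.761000) = 1.900000 − (0.328200)/(-3.402000) = 1.996473
p(1.996473) = -0.059890
r₃ = 1.996473 − (-0.059890)·(1.996473 − 1.900000) / (-0.059890 − (-1.641000)) = 1.996473 − (-0.005778)/(1.581110) = 2.000127
p(2.000127) = 0.002157
r₄ = 2.000127 − 0.002157·(2.000127 − 1.996473) / (0.002157 − (-0.059890)) = 2.000127 − (0.000008)/(0.062048) = 2.000000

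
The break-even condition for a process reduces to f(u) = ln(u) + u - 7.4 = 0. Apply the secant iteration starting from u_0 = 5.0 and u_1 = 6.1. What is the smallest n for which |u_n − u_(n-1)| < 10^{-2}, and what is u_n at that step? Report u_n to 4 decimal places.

n = 3, u_n = 5.6656

f(5.0) = -0.790562, f(6.1) = 0.508289
u_2 = 6.100000 − 0.508289·(1.100000)/(1.298851) = 5.669529;  |Δ| = 0.430471
f(5.669529) = 0.004635
u_3 = 5.669529 − 0.004635·(-0.430471)/(-0.503654) = 5.665567;  |Δ| = 0.003962
|u_3 − u_2| = 0.003962 < 10^{-2}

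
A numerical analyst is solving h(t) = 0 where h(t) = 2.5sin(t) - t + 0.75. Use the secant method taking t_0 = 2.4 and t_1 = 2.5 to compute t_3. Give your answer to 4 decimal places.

2.4135

h(2.4) = 0.038658, h(2.5) = -0.253820
t_2 = 2.500000 − (-0.253820)·(2.500000 − 2.400000) / (-0.253820 − 0.038658) = 2.500000 − (-0.025382)/(-0.292478) = 2.413217
h(2.413217) = 0.000928
t_3 = 2.413217 − 0.000928·(2.413217 − 2.500000) / (0.000928 − (-0.253820)) = 2.413217 − (-0.000081)/(0.254747) = 2.413533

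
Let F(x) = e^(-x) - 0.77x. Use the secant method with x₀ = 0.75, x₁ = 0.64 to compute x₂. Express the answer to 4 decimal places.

F(0.75) = -0.105133, F(0.64) = 0.034492
x₂ = 0.640000 − 0.034492·(0.640000 − 0.750000) / (0.034492 − (-0.105133)) = 0.640000 − (-0.003794)/(0.139626) = 0.667174

0.6672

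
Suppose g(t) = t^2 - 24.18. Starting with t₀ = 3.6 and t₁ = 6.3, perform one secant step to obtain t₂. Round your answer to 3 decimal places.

g(3.6) = -11.22000, g(6.3) = 15.51000
t₂ = 6.30000 − 15.51000·(6.30000 − 3.60000) / (15.51000 − (-11.22000)) = 6.30000 − (41.87700)/(26.73000) = 4.73333

4.733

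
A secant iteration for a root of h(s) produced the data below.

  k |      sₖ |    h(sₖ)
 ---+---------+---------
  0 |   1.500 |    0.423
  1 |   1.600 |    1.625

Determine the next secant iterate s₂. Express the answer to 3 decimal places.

1.465

s₂ = 1.600 − 1.625·(1.600 − 1.500) / (1.625 − 0.423)
   = 1.600 − (0.16250)/(1.20200) = 1.46481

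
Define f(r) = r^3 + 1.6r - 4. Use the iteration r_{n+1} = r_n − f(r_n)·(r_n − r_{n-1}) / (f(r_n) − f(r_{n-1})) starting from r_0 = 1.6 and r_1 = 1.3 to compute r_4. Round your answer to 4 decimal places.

f(1.6) = 2.656000, f(1.3) = 0.277000
r_2 = 1.300000 − 0.277000·(1.300000 − 1.600000) / (0.277000 − 2.656000) = 1.300000 − (-0.083100)/(-2.379000) = 1.265069
f(1.265069) = 0.048729
r_3 = 1.265069 − 0.048729·(1.265069 − 1.300000) / (0.048729 − 0.277000) = 1.265069 − (-0.001702)/(-0.228271) = 1.257613
f(1.257613) = 0.001208
r_4 = 1.257613 − 0.001208·(1.257613 − 1.265069) / (0.001208 − 0.048729) = 1.257613 − (-0.000009)/(-0.047520) = 1.257423

1.2574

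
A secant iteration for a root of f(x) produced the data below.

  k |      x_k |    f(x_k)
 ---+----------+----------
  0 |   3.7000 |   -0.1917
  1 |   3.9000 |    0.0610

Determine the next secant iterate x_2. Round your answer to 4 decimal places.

3.8517

x_2 = 3.9000 − 0.0610·(3.9000 − 3.7000) / (0.0610 − (-0.1917))
   = 3.9000 − (0.012200)/(0.252700) = 3.851721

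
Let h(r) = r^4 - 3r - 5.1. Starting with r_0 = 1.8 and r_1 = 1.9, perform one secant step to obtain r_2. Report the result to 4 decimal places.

1.8001

h(1.8) = -0.002400, h(1.9) = 2.232100
r_2 = 1.900000 − 2.232100·(1.900000 − 1.800000) / (2.232100 − (-0.002400)) = 1.900000 − (0.223210)/(2.234500) = 1.800107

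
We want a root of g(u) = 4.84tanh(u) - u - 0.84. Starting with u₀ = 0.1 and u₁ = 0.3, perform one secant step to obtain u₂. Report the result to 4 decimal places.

g(0.1) = -0.457607, g(0.3) = 0.269953
u₂ = 0.300000 − 0.269953·(0.300000 − 0.100000) / (0.269953 − (-0.457607)) = 0.300000 − (0.053991)/(0.727560) = 0.225792

0.2258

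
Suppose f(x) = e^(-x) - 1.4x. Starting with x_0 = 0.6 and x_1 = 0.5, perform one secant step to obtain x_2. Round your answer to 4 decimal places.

f(0.6) = -0.291188, f(0.5) = -0.093469
x_2 = 0.500000 − (-0.093469)·(0.500000 − 0.600000) / (-0.093469 − (-0.291188)) = 0.500000 − (0.009347)/(0.197719) = 0.452726

0.4527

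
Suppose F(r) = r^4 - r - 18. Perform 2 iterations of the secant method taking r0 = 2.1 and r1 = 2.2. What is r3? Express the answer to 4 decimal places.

2.1178

F(2.1) = -0.651900, F(2.2) = 3.225600
r2 = 2.200000 − 3.225600·(2.200000 − 2.100000) / (3.225600 − (-0.651900)) = 2.200000 − (0.322560)/(3.877500) = 2.116812
F(2.116812) = -0.038396
r3 = 2.116812 − (-0.038396)·(2.116812 − 2.200000) / (-0.038396 − 3.225600) = 2.116812 − (0.003194)/(-3.263996) = 2.117791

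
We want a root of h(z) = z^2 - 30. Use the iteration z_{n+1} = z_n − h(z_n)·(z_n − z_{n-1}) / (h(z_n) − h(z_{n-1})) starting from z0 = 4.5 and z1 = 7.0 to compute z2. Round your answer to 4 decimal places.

5.3478

h(4.5) = -9.750000, h(7.0) = 19.000000
z2 = 7.000000 − 19.000000·(7.000000 − 4.500000) / (19.000000 − (-9.750000)) = 7.000000 − (47.500000)/(28.750000) = 5.347826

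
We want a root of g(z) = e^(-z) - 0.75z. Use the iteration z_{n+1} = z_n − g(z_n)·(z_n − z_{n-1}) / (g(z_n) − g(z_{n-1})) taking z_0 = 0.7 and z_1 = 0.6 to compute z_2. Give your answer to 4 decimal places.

0.6777

g(0.7) = -0.028415, g(0.6) = 0.098812
z_2 = 0.600000 − 0.098812·(0.600000 − 0.700000) / (0.098812 − (-0.028415)) = 0.600000 − (-0.009881)/(0.127226) = 0.677666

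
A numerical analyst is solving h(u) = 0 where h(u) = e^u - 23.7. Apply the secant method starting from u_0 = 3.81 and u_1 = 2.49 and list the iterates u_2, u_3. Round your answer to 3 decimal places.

h(3.81) = 21.45044, h(2.49) = -11.63872
u_2 = 2.49000 − (-11.63872)·(2.49000 − 3.81000) / (-11.63872 − 21.45044) = 2.49000 − (15.36312)/(-33.08916) = 2.95429
h(2.95429) = -4.51182
u_3 = 2.95429 − (-4.51182)·(2.95429 − 2.49000) / (-4.51182 − (-11.63872)) = 2.95429 − (-2.09481)/(7.12690) = 3.24822

2.954, 3.248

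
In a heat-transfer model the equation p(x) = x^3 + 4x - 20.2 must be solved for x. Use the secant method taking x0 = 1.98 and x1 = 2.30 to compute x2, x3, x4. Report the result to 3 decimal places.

p(1.98) = -4.51761, p(2.30) = 1.16700
x2 = 2.30000 − 1.16700·(2.30000 − 1.98000) / (1.16700 − (-4.51761)) = 2.30000 − (0.37344)/(5.68461) = 2.23431
p(2.23431) = -0.10883
x3 = 2.23431 − (-0.10883)·(2.23431 − 2.30000) / (-0.10883 − 1.16700) = 2.23431 − (0.00715)/(-1.27583) = 2.23991
p(2.23991) = -0.00228
x4 = 2.23991 − (-0.00228)·(2.23991 − 2.23431) / (-0.00228 − (-0.10883)) = 2.23991 − (-0.00001)/(0.10655) = 2.24003

2.234, 2.240, 2.240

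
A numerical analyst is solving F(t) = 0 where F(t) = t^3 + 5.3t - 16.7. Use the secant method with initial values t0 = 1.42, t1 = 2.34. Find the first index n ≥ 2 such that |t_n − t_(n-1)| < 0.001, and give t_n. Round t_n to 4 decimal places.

n = 5, t_n = 1.8857

F(1.42) = -6.310712, F(2.34) = 8.514904
t2 = 2.340000 − 8.514904·(0.920000)/(14.825616) = 1.811610;  |Δ| = 0.528390
F(1.811610) = -1.152893
t3 = 1.811610 − (-1.152893)·(-0.528390)/(-9.667797) = 1.874621;  |Δ| = 0.063011
F(1.874621) = -0.176713
t4 = 1.874621 − (-0.176713)·(0.063011)/(0.976180) = 1.886027;  |Δ| = 0.011407
F(1.886027) = 0.004730
t5 = 1.886027 − 0.004730·(0.011407)/(0.181443) = 1.885730;  |Δ| = 0.000297
|t5 − t4| = 0.000297 < 0.001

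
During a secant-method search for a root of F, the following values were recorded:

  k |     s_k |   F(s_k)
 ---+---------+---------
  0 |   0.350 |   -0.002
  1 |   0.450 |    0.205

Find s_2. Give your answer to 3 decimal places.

0.351

s_2 = 0.450 − 0.205·(0.450 − 0.350) / (0.205 − (-0.002))
   = 0.450 − (0.02050)/(0.20700) = 0.35097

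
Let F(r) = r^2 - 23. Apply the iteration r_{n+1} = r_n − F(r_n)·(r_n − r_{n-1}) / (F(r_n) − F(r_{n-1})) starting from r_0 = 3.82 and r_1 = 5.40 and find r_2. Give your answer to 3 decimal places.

F(3.82) = -8.40760, F(5.40) = 6.16000
r_2 = 5.40000 − 6.16000·(5.40000 − 3.82000) / (6.16000 − (-8.40760)) = 5.40000 − (9.73280)/(14.56760) = 4.73189

4.732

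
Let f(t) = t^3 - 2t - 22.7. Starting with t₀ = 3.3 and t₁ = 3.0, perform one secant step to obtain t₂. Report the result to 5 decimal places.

3.06117

f(3.3) = 6.6370000, f(3.0) = -1.7000000
t₂ = 3.0000000 − (-1.7000000)·(3.0000000 − 3.3000000) / (-1.7000000 − 6.6370000) = 3.0000000 − (0.5100000)/(-8.3370000) = 3.0611731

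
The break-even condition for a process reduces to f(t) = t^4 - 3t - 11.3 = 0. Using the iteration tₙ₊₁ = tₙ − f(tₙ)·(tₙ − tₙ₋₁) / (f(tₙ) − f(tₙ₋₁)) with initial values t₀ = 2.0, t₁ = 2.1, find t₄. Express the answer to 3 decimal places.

f(2.0) = -1.30000, f(2.1) = 1.84810
t₂ = 2.10000 − 1.84810·(2.10000 − 2.00000) / (1.84810 − (-1.30000)) = 2.10000 − (0.18481)/(3.14810) = 2.04129
f(2.04129) = -0.06096
t₃ = 2.04129 − (-0.06096)·(2.04129 − 2.10000) / (-0.06096 − 1.84810) = 2.04129 − (0.00358)/(-1.90906) = 2.04317
f(2.04317) = -0.00272
t₄ = 2.04317 − (-0.00272)·(2.04317 − 2.04129) / (-0.00272 − (-0.06096)) = 2.04317 − (-0.00001)/(0.05824) = 2.04326

2.043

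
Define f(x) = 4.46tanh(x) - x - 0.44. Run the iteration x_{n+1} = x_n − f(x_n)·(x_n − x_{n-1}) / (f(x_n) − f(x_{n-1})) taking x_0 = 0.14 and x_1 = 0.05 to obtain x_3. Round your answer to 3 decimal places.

f(0.14) = 0.04035, f(0.05) = -0.26719
x_2 = 0.05000 − (-0.26719)·(0.05000 − 0.14000) / (-0.26719 − 0.04035) = 0.05000 − (0.02405)/(-0.30754) = 0.12819
f(0.12819) = 0.00043
x_3 = 0.12819 − 0.00043·(0.12819 − 0.05000) / (0.00043 − (-0.26719)) = 0.12819 − (0.00003)/(0.26762) = 0.12807

0.128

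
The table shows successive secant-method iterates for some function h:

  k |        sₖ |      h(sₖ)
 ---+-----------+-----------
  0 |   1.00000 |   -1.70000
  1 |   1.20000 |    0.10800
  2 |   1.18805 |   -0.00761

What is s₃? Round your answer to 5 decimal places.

1.18884

s₃ = 1.18805 − (-0.00761)·(1.18805 − 1.20000) / (-0.00761 − 0.10800)
   = 1.18805 − (0.0000909)/(-0.1156100) = 1.1888366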